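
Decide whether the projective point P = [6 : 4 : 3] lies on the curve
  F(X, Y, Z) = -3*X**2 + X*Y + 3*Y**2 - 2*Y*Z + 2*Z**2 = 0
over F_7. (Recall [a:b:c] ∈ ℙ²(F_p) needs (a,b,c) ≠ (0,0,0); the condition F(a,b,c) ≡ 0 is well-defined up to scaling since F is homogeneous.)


F(6,4,3) ≡ 0 (mod 7); P is on the curve.

Evaluate F(6, 4, 3) term-by-term (mod 7).
  -3*X**2 ↦ -3·36·1·1 = -108
  X*Y ↦ 1·6·4·1 = 24
  3*Y**2 ↦ 3·1·16·1 = 48
  -2*Y*Z ↦ -2·1·4·3 = -24
  2*Z**2 ↦ 2·1·1·9 = 18
Sum: F(6, 4, 3) = (-108) + (24) + (48) + (-24) + (18) = -42.
Reducing mod 7: -42 ≡ 0 (mod 7).
Since F(a, b, c) ≡ 0 (mod 7), P lies on the curve.


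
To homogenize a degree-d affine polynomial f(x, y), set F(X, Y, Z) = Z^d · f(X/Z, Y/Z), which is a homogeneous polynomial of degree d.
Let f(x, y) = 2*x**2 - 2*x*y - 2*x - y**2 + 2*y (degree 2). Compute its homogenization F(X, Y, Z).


F(X, Y, Z) = 2*X**2 - 2*X*Y - 2*X*Z - Y**2 + 2*Y*Z

deg(f) = 2.
Substitute x = X/Z, y = Y/Z into f, then multiply by Z^2.
  monomial 2·x^2·y^0 ↦ 2·X^2·Y^0·Z^0.
  monomial -2·x^1·y^1 ↦ -2·X^1·Y^1·Z^0.
  monomial -2·x^1·y^0 ↦ -2·X^1·Y^0·Z^1.
  monomial -1·x^0·y^2 ↦ -1·X^0·Y^2·Z^0.
  monomial 2·x^0·y^1 ↦ 2·X^0·Y^1·Z^1.
Collecting: F(X, Y, Z) = 2*X**2 - 2*X*Y - 2*X*Z - Y**2 + 2*Y*Z.


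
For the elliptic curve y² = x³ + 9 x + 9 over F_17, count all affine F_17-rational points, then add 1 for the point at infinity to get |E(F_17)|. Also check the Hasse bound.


Affine points = {(0, 3), (0, 14), (1, 6), (1, 11), (2, 1), (2, 16), (5, 3), (5, 14), (8, 7), (8, 10), (12, 3), (12, 14), (15, 0), (16, 4), (16, 13)}; affine count = 15; |E(F_17)| = 16.

Discriminant check: Δ ∝ 4a³ + 27b² = 4·9³ + 27·9² = 4·729 + 27·81 ≡ 3 (mod 17). Nonzero ⇒ E is nonsingular.
For each x ∈ F_17, compute rhs = x³ + 9·x + 9 mod 17, then count y ∈ F_17 with y² ≡ rhs.
  x = 0: rhs = 9, matching y values: 3, 14 (2 points).
  x = 1: rhs = 2, matching y values: 6, 11 (2 points).
  x = 2: rhs = 1, matching y values: 1, 16 (2 points).
  x = 3: rhs = 12, matching y values: none (0 points).
  x = 4: rhs = 7, matching y values: none (0 points).
  x = 5: rhs = 9, matching y values: 3, 14 (2 points).
  x = 6: rhs = 7, matching y values: none (0 points).
  x = 7: rhs = 7, matching y values: none (0 points).
  x = 8: rhs = 15, matching y values: 7, 10 (2 points).
  x = 9: rhs = 3, matching y values: none (0 points).
  x = 10: rhs = 11, matching y values: none (0 points).
  x = 11: rhs = 11, matching y values: none (0 points).
  x = 12: rhs = 9, matching y values: 3, 14 (2 points).
  x = 13: rhs = 11, matching y values: none (0 points).
  x = 14: rhs = 6, matching y values: none (0 points).
  x = 15: rhs = 0, matching y values: 0 (1 points).
  x = 16: rhs = 16, matching y values: 4, 13 (2 points).
Total affine count: 15.
Full point count |E(F_17)| = 15 + 1 = 16.
Hasse bound: |16 − (17+1)| = |-2| = 2 ≤ 2√17 ≈ 8.2462 ✓.


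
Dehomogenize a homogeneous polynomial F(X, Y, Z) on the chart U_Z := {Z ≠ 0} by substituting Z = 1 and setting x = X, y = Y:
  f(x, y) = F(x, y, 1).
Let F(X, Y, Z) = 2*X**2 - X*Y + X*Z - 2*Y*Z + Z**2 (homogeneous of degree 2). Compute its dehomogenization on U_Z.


f(x, y) = 2*x**2 - x*y + x - 2*y + 1

On U_Z we set Z = 1. Each monomial c·X^i·Y^j·Z^k in F becomes c·x^i·y^j·1^k = c·x^i·y^j.
Substituting Z = 1: F(X, Y, 1) = 2*x**2 - x*y + x - 2*y + 1.
Note: deg(f) ≤ deg(F) = 2; strict inequality happens when F is divisible by Z (lost terms).


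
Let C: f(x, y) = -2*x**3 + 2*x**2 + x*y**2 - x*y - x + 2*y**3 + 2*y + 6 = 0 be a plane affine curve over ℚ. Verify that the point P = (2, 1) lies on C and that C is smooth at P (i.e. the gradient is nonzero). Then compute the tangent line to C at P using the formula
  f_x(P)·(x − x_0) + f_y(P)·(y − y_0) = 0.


Tangent line at P: -17*x + 10*y + 24 = 0.

Step 1: f(2, 1) = 0, so P lies on C.
Step 2: partial derivatives
  f_x(x, y) = -6*x**2 + 4*x + y**2 - y - 1, f_y(x, y) = 2*x*y - x + 6*y**2 + 2.
  f_x(P) = -17, f_y(P) = 10 (gradient nonzero, so P is smooth).
Step 3: tangent line at P: -17·(x − 2) + 10·(y − 1) = 0.
Expanding: -17*x + 10*y + 24 = 0.


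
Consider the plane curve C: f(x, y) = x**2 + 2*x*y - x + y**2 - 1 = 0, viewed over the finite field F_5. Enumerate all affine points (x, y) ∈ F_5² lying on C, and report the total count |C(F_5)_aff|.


Affine F_5-points: {(0, 1), (0, 4), (3, 0), (3, 4), (4, 1)}; count = 5.

For each of the 25 pairs (x, y) ∈ F_5², evaluate f(x, y) mod 5. Record the zeros.
  x = 0: [0↦4, 1↦0, 2↦3, 3↦3, 4↦0]  zeros at y ∈ {1, 4}
  x = 1: [0↦4, 1↦2, 2↦2, 3↦4, 4↦3]  zeros at y ∈ ∅
  x = 2: [0↦1, 1↦1, 2↦3, 3↦2, 4↦3]  zeros at y ∈ ∅
  x = 3: [0↦0, 1↦2, 2↦1, 3↦2, 4↦0]  zeros at y ∈ {0, 4}
  x = 4: [0↦1, 1↦0, 2↦1, 3↦4, 4↦4]  zeros at y ∈ {1}
Collecting zeros: affine points = {(0, 1), (0, 4), (3, 0), (3, 4), (4, 1)}.
Total count |C(F_5)_aff| = 5.


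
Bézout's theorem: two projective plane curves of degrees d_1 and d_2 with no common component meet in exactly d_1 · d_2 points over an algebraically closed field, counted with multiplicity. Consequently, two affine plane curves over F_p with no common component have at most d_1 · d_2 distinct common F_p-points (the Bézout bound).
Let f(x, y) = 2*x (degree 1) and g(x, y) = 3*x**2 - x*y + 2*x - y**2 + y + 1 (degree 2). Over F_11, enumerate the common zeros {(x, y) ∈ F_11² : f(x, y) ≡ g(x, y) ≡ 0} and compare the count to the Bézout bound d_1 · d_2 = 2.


Common zeros: {(0, 4), (0, 8)}; count = 2; Bézout bound = 2.

deg(f) = 1, deg(g) = 2, so Bézout bound = 2.
Scan x ∈ F_11. For each x, list the y ∈ F_11 with f(x, y) ≡ 0 and those with g(x, y) ≡ 0 (mod 11); the common zeros in that column are the intersection.
  x = 0: f ≡ 0 at y ∈ {0, 1, 2, 3, 4, 5, 6, 7, 8, 9, 10}; g ≡ 0 at y ∈ {4, 8}; common: {4, 8}.
  x = 1: f ≡ 0 at y ∈ ∅; g ≡ 0 at y ∈ ∅; common: ∅.
  x = 2: f ≡ 0 at y ∈ ∅; g ≡ 0 at y ∈ {2, 8}; common: ∅.
  x = 3: f ≡ 0 at y ∈ ∅; g ≡ 0 at y ∈ ∅; common: ∅.
  x = 4: f ≡ 0 at y ∈ ∅; g ≡ 0 at y ∈ ∅; common: ∅.
  x = 5: f ≡ 0 at y ∈ ∅; g ≡ 0 at y ∈ ∅; common: ∅.
  x = 6: f ≡ 0 at y ∈ ∅; g ≡ 0 at y ∈ {0, 6}; common: ∅.
  x = 7: f ≡ 0 at y ∈ ∅; g ≡ 0 at y ∈ ∅; common: ∅.
  x = 8: f ≡ 0 at y ∈ ∅; g ≡ 0 at y ∈ {0, 4}; common: ∅.
  x = 9: f ≡ 0 at y ∈ ∅; g ≡ 0 at y ∈ {1, 2}; common: ∅.
  x = 10: f ≡ 0 at y ∈ ∅; g ≡ 0 at y ∈ {6, 7}; common: ∅.
Collecting: common zeros = {(0, 4), (0, 8)}, so the count is 2.
Comparison with the Bézout bound: 2 ≤ 2 = deg(f)·deg(g), as expected for curves with no common component (the bound is attained).


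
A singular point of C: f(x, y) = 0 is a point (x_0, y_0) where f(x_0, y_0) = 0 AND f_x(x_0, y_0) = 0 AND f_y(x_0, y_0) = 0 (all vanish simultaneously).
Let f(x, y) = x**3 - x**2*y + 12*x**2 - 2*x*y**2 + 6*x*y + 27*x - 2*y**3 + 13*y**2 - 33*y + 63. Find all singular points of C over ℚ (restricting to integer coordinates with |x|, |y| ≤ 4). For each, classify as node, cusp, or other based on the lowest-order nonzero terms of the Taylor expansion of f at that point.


Singular points: {(-3, 3)}; classification: cusp.

Compute partial derivatives:
  f_x = 3*x**2 - 2*x*y + 24*x - 2*y**2 + 6*y + 27.
  f_y = -x**2 - 4*x*y + 6*x - 6*y**2 + 26*y - 33.
Scan x_0 ∈ {−4, ..., 4}. For each x_0, f_y(x_0, y) is a polynomial in y; find its integer roots y ∈ {−4, ..., 4}, then test f_x and f at those candidates.
  x = -4: f_y(-4, y) = -6*y**2 + 42*y - 73; no integer root y with |y| ≤ 4.
  x = -3: f_y(-3, y) = -6*y**2 + 38*y - 60; vanishes at y ∈ {3}. (-3, 3): f_x = 0, f = 0 — SINGULAR.
  x = -2: f_y(-2, y) = -6*y**2 + 34*y - 49; no integer root y with |y| ≤ 4.
  x = -1: f_y(-1, y) = -6*y**2 + 30*y - 40; no integer root y with |y| ≤ 4.
  x = 0: f_y(0, y) = -6*y**2 + 26*y - 33; no integer root y with |y| ≤ 4.
  x = 1: f_y(1, y) = -6*y**2 + 22*y - 28; no integer root y with |y| ≤ 4.
  x = 2: f_y(2, y) = -6*y**2 + 18*y - 25; no integer root y with |y| ≤ 4.
  x = 3: f_y(3, y) = -6*y**2 + 14*y - 24; no integer root y with |y| ≤ 4.
  x = 4: f_y(4, y) = -6*y**2 + 10*y - 25; no integer root y with |y| ≤ 4.
Only singular point on the grid: (-3, 3).
Classify: substitute x = -3 + u, y = 3 + v and expand: f = u**3 - u**2*v - 2*u*v**2 - 2*v**3 + v**2.
No constant or linear terms (consistent with a singular point). Quadratic part: v**2. Cubic part: u**3 - u**2*v - 2*u*v**2 - 2*v**3.
The quadratic part v**2 is a perfect square, so there is a single (double) tangent line v = 0, i.e. y = 3. Restricting the cubic part to that line (v = 0) leaves u**3 ≠ 0, so f is not divisible by v and the branch is v² ≈ -u**3 to lowest order — this is a cusp.
Classification: cusp.


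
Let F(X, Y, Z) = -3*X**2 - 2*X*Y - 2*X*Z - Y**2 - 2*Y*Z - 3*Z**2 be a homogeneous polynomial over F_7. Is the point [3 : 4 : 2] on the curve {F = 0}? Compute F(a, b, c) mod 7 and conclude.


F(3,4,2) ≡ 5 (mod 7); P is NOT on the curve.

Evaluate F(3, 4, 2) term-by-term (mod 7).
  -3*X**2 ↦ -3·9·1·1 = -27
  -2*X*Y ↦ -2·3·4·1 = -24
  -2*X*Z ↦ -2·3·1·2 = -12
  -Y**2 ↦ -1·1·16·1 = -16
  -2*Y*Z ↦ -2·1·4·2 = -16
  -3*Z**2 ↦ -3·1·1·4 = -12
Sum: F(3, 4, 2) = (-27) + (-24) + (-12) + (-16) + (-16) + (-12) = -107.
Reducing mod 7: -107 ≡ 5 (mod 7).
Since F(a, b, c) ≡ 5 ≠ 0 (mod 7), P does NOT lie on the curve.


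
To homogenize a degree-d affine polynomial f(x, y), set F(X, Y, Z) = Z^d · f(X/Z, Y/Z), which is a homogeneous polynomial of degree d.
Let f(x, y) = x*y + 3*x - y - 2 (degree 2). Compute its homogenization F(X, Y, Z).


F(X, Y, Z) = X*Y + 3*X*Z - Y*Z - 2*Z**2

deg(f) = 2.
Substitute x = X/Z, y = Y/Z into f, then multiply by Z^2.
  monomial 1·x^1·y^1 ↦ 1·X^1·Y^1·Z^0.
  monomial 3·x^1·y^0 ↦ 3·X^1·Y^0·Z^1.
  monomial -1·x^0·y^1 ↦ -1·X^0·Y^1·Z^1.
  monomial -2·x^0·y^0 ↦ -2·X^0·Y^0·Z^2.
Collecting: F(X, Y, Z) = X*Y + 3*X*Z - Y*Z - 2*Z**2.


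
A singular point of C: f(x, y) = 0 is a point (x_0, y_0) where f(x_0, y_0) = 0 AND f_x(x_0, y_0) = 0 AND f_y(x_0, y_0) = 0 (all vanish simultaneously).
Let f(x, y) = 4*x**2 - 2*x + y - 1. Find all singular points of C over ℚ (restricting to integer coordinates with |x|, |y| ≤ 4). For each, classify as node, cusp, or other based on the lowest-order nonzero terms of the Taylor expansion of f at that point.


No singular points in the scanned grid; C is smooth there.

Compute partial derivatives:
  f_x = 8*x - 2.
  f_y = 1.
f_y = 1 is a nonzero constant, so f_y never vanishes: no point (x, y) can satisfy f = f_x = f_y = 0. In particular no (x, y) ∈ {−4, ..., 4}² is singular; the curve is smooth.


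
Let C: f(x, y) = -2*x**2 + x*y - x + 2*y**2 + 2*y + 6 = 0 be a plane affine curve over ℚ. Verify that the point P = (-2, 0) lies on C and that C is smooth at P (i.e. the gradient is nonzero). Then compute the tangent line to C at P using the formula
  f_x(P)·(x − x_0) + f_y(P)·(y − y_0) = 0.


Tangent line at P: 7*x + 14 = 0.

Step 1: f(-2, 0) = 0, so P lies on C.
Step 2: partial derivatives
  f_x(x, y) = -4*x + y - 1, f_y(x, y) = x + 4*y + 2.
  f_x(P) = 7, f_y(P) = 0 (gradient nonzero, so P is smooth).
Step 3: tangent line at P: 7·(x − -2) + 0·(y − 0) = 0.
Expanding: 7*x + 14 = 0.


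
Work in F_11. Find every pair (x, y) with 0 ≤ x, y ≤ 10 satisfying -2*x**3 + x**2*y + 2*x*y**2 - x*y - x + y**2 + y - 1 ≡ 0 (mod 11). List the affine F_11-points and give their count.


Affine F_11-points: {(0, 3), (0, 7), (1, 1), (1, 6), (2, 1), (2, 5), (3, 1), (3, 9), (5, 8), (9, 3)}; count = 10.

For each of the 121 pairs (x, y) ∈ F_11², evaluate f(x, y) mod 11. Record the zeros.
  x = 0: [0↦10, 1↦1, 2↦5, 3↦0, 4↦8, 5↦7, 6↦8, 7↦0, 8↦5, 9↦1, 10↦10]  zeros at y ∈ {3, 7}
  x = 1: [0↦7, 1↦0, 2↦10, 3↦4, 4↦4, 5↦10, 6↦0, 7↦7, 8↦9, 9↦6, 10↦9]  zeros at y ∈ {1, 6}
  x = 2: [0↦3, 1↦0, 2↦7, 3↦2, 4↦7, 5↦0, 6↦3, 7↦5, 8↦6, 9↦6, 10↦5]  zeros at y ∈ {1, 5}
  x = 3: [0↦8, 1↦0, 2↦6, 3↦4, 4↦5, 5↦9, 6↦5, 7↦4, 8↦6, 9↦0, 10↦8]  zeros at y ∈ {1, 9}
  x = 4: [0↦10, 1↦10, 2↦6, 3↦9, 4↦8, 5↦3, 6↦5, 7↦3, 8↦8, 9↦9, 10↦6]  zeros at y ∈ ∅
  x = 5: [0↦8, 1↦7, 2↦6, 3↦5, 4↦4, 5↦3, 6↦2, 7↦1, 8↦0, 9↦10, 10↦9]  zeros at y ∈ {8}
  x = 6: [0↦1, 1↦1, 2↦5, 3↦2, 4↦3, 5↦8, 6↦6, 7↦8, 8↦3, 9↦2, 10↦5]  zeros at y ∈ ∅
  x = 7: [0↦10, 1↦2, 2↦2, 3↦10, 4↦4, 5↦6, 6↦5, 7↦1, 8↦5, 9↦6, 10↦4]  zeros at y ∈ ∅
  x = 8: [0↦1, 1↦9, 2↦7, 3↦6, 4↦6, 5↦7, 6↦9, 7↦1, 8↦5, 9↦10, 10↦5]  zeros at y ∈ ∅
  x = 9: [0↦6, 1↦10, 2↦8, 3↦0, 4↦8, 5↦10, 6↦6, 7↦7, 8↦2, 9↦2, 10↦7]  zeros at y ∈ {3}
  x = 10: [0↦2, 1↦4, 2↦4, 3↦2, 4↦9, 5↦3, 6↦6, 7↦7, 8↦6, 9↦3, 10↦9]  zeros at y ∈ ∅
Collecting zeros: affine points = {(0, 3), (0, 7), (1, 1), (1, 6), (2, 1), (2, 5), (3, 1), (3, 9), (5, 8), (9, 3)}.
Total count |C(F_11)_aff| = 10.


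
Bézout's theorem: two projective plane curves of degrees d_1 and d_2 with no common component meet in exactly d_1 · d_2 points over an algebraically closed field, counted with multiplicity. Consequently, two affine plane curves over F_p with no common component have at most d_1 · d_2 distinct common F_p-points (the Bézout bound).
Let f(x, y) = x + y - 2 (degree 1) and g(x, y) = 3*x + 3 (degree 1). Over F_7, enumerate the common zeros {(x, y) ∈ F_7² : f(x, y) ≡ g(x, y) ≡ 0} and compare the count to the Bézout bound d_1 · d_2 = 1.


Common zeros: {(6, 3)}; count = 1; Bézout bound = 1.

deg(f) = 1, deg(g) = 1, so Bézout bound = 1.
Scan x ∈ F_7. For each x, list the y ∈ F_7 with f(x, y) ≡ 0 and those with g(x, y) ≡ 0 (mod 7); the common zeros in that column are the intersection.
  x = 0: f ≡ 0 at y ∈ {2}; g ≡ 0 at y ∈ ∅; common: ∅.
  x = 1: f ≡ 0 at y ∈ {1}; g ≡ 0 at y ∈ ∅; common: ∅.
  x = 2: f ≡ 0 at y ∈ {0}; g ≡ 0 at y ∈ ∅; common: ∅.
  x = 3: f ≡ 0 at y ∈ {6}; g ≡ 0 at y ∈ ∅; common: ∅.
  x = 4: f ≡ 0 at y ∈ {5}; g ≡ 0 at y ∈ ∅; common: ∅.
  x = 5: f ≡ 0 at y ∈ {4}; g ≡ 0 at y ∈ ∅; common: ∅.
  x = 6: f ≡ 0 at y ∈ {3}; g ≡ 0 at y ∈ {0, 1, 2, 3, 4, 5, 6}; common: {3}.
Collecting: common zeros = {(6, 3)}, so the count is 1.
Comparison with the Bézout bound: 1 ≤ 1 = deg(f)·deg(g), as expected for curves with no common component (the bound is attained).


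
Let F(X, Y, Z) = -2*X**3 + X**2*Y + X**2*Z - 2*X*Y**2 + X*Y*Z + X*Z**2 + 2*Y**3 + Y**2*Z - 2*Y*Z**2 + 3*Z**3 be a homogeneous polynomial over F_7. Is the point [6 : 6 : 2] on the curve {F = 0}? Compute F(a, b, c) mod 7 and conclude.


F(6,6,2) ≡ 0 (mod 7); P is on the curve.

Evaluate F(6, 6, 2) term-by-term (mod 7).
  -2*X**3 ↦ -2·216·1·1 = -432
  X**2*Y ↦ 1·36·6·1 = 216
  X**2*Z ↦ 1·36·1·2 = 72
  -2*X*Y**2 ↦ -2·6·36·1 = -432
  X*Y*Z ↦ 1·6·6·2 = 72
  X*Z**2 ↦ 1·6·1·4 = 24
  2*Y**3 ↦ 2·1·216·1 = 432
  Y**2*Z ↦ 1·1·36·2 = 72
  -2*Y*Z**2 ↦ -2·1·6·4 = -48
  3*Z**3 ↦ 3·1·1·8 = 24
Sum: F(6, 6, 2) = (-432) + (216) + (72) + (-432) + (72) + (24) + (432) + (72) + (-48) + (24) = 0.
Reducing mod 7: 0 ≡ 0 (mod 7).
Since F(a, b, c) ≡ 0 (mod 7), P lies on the curve.


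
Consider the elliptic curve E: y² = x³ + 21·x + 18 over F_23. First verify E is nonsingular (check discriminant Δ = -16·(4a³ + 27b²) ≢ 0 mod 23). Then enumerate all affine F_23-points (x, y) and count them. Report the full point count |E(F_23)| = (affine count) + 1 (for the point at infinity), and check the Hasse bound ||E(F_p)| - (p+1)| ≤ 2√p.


Affine points = {(0, 8), (0, 15), (3, 4), (3, 19), (5, 8), (5, 15), (7, 5), (7, 18), (8, 10), (8, 13), (9, 4), (9, 19), (10, 3), (10, 20), (11, 4), (11, 19), (13, 2), (13, 21), (18, 8), (18, 15), (19, 10), (19, 13)}; affine count = 22; |E(F_23)| = 23.

Discriminant check: Δ ∝ 4a³ + 27b² = 4·21³ + 27·18² = 4·9261 + 27·324 ≡ 22 (mod 23). Nonzero ⇒ E is nonsingular.
For each x ∈ F_23, compute rhs = x³ + 21·x + 18 mod 23, then count y ∈ F_23 with y² ≡ rhs.
  x = 0: rhs = 18, matching y values: 8, 15 (2 points).
  x = 1: rhs = 17, matching y values: none (0 points).
  x = 2: rhs = 22, matching y values: none (0 points).
  x = 3: rhs = 16, matching y values: 4, 19 (2 points).
  x = 4: rhs = 5, matching y values: none (0 points).
  x = 5: rhs = 18, matching y values: 8, 15 (2 points).
  x = 6: rhs = 15, matching y values: none (0 points).
  x = 7: rhs = 2, matching y values: 5, 18 (2 points).
  x = 8: rhs = 8, matching y values: 10, 13 (2 points).
  x = 9: rhs = 16, matching y values: 4, 19 (2 points).
  x = 10: rhs = 9, matching y values: 3, 20 (2 points).
  x = 11: rhs = 16, matching y values: 4, 19 (2 points).
  x = 12: rhs = 20, matching y values: none (0 points).
  x = 13: rhs = 4, matching y values: 2, 21 (2 points).
  x = 14: rhs = 20, matching y values: none (0 points).
  x = 15: rhs = 5, matching y values: none (0 points).
  x = 16: rhs = 11, matching y values: none (0 points).
  x = 17: rhs = 21, matching y values: none (0 points).
  x = 18: rhs = 18, matching y values: 8, 15 (2 points).
  x = 19: rhs = 8, matching y values: 10, 13 (2 points).
  x = 20: rhs = 20, matching y values: none (0 points).
  x = 21: rhs = 14, matching y values: none (0 points).
  x = 22: rhs = 19, matching y values: none (0 points).
Total affine count: 22.
Full point count |E(F_23)| = 22 + 1 = 23.
Hasse bound: |23 − (23+1)| = |-1| = 1 ≤ 2√23 ≈ 9.5917 ✓.


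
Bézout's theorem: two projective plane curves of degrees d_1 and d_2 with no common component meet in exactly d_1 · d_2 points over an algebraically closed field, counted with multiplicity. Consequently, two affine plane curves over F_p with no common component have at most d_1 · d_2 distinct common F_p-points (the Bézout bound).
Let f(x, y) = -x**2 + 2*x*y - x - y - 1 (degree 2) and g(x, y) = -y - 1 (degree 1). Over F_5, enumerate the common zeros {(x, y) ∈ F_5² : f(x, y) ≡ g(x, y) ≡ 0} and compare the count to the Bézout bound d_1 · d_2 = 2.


Common zeros: {(0, 4), (2, 4)}; count = 2; Bézout bound = 2.

deg(f) = 2, deg(g) = 1, so Bézout bound = 2.
Scan x ∈ F_5. For each x, list the y ∈ F_5 with f(x, y) ≡ 0 and those with g(x, y) ≡ 0 (mod 5); the common zeros in that column are the intersection.
  x = 0: f ≡ 0 at y ∈ {4}; g ≡ 0 at y ∈ {4}; common: {4}.
  x = 1: f ≡ 0 at y ∈ {3}; g ≡ 0 at y ∈ {4}; common: ∅.
  x = 2: f ≡ 0 at y ∈ {4}; g ≡ 0 at y ∈ {4}; common: {4}.
  x = 3: f ≡ 0 at y ∈ ∅; g ≡ 0 at y ∈ {4}; common: ∅.
  x = 4: f ≡ 0 at y ∈ {3}; g ≡ 0 at y ∈ {4}; common: ∅.
Collecting: common zeros = {(0, 4), (2, 4)}, so the count is 2.
Comparison with the Bézout bound: 2 ≤ 2 = deg(f)·deg(g), as expected for curves with no common component (the bound is attained).


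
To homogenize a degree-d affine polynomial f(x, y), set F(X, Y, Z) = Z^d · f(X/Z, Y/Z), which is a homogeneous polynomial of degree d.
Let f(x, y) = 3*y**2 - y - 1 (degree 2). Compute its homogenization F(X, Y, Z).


F(X, Y, Z) = 3*Y**2 - Y*Z - Z**2

deg(f) = 2.
Substitute x = X/Z, y = Y/Z into f, then multiply by Z^2.
  monomial 3·x^0·y^2 ↦ 3·X^0·Y^2·Z^0.
  monomial -1·x^0·y^1 ↦ -1·X^0·Y^1·Z^1.
  monomial -1·x^0·y^0 ↦ -1·X^0·Y^0·Z^2.
Collecting: F(X, Y, Z) = 3*Y**2 - Y*Z - Z**2.


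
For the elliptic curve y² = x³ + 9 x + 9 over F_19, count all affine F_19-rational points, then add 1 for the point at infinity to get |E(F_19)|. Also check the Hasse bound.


Affine points = {(0, 3), (0, 16), (1, 0), (2, 4), (2, 15), (3, 5), (3, 14), (7, 4), (7, 15), (8, 2), (8, 17), (10, 4), (10, 15), (13, 9), (13, 10), (15, 2), (15, 17)}; affine count = 17; |E(F_19)| = 18.

Discriminant check: Δ ∝ 4a³ + 27b² = 4·9³ + 27·9² = 4·729 + 27·81 ≡ 11 (mod 19). Nonzero ⇒ E is nonsingular.
For each x ∈ F_19, compute rhs = x³ + 9·x + 9 mod 19, then count y ∈ F_19 with y² ≡ rhs.
  x = 0: rhs = 9, matching y values: 3, 16 (2 points).
  x = 1: rhs = 0, matching y values: 0 (1 points).
  x = 2: rhs = 16, matching y values: 4, 15 (2 points).
  x = 3: rhs = 6, matching y values: 5, 14 (2 points).
  x = 4: rhs = 14, matching y values: none (0 points).
  x = 5: rhs = 8, matching y values: none (0 points).
  x = 6: rhs = 13, matching y values: none (0 points).
  x = 7: rhs = 16, matching y values: 4, 15 (2 points).
  x = 8: rhs = 4, matching y values: 2, 17 (2 points).
  x = 9: rhs = 2, matching y values: none (0 points).
  x = 10: rhs = 16, matching y values: 4, 15 (2 points).
  x = 11: rhs = 14, matching y values: none (0 points).
  x = 12: rhs = 2, matching y values: none (0 points).
  x = 13: rhs = 5, matching y values: 9, 10 (2 points).
  x = 14: rhs = 10, matching y values: none (0 points).
  x = 15: rhs = 4, matching y values: 2, 17 (2 points).
  x = 16: rhs = 12, matching y values: none (0 points).
  x = 17: rhs = 2, matching y values: none (0 points).
  x = 18: rhs = 18, matching y values: none (0 points).
Total affine count: 17.
Full point count |E(F_19)| = 17 + 1 = 18.
Hasse bound: |18 − (19+1)| = |-2| = 2 ≤ 2√19 ≈ 8.7178 ✓.


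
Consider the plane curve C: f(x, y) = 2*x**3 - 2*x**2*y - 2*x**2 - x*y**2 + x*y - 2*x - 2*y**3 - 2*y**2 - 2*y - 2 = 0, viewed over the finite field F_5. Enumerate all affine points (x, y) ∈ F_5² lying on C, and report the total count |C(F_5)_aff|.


Affine F_5-points: {(0, 2), (0, 3), (0, 4)}; count = 3.

For each of the 25 pairs (x, y) ∈ F_5², evaluate f(x, y) mod 5. Record the zeros.
  x = 0: [0↦3, 1↦2, 2↦0, 3↦0, 4↦0]  zeros at y ∈ {2, 3, 4}
  x = 1: [0↦1, 1↦3, 2↦2, 3↦1, 4↦3]  zeros at y ∈ ∅
  x = 2: [0↦2, 1↦3, 2↦4, 3↦3, 4↦3]  zeros at y ∈ ∅
  x = 3: [0↦3, 1↦4, 2↦3, 3↦3, 4↦2]  zeros at y ∈ ∅
  x = 4: [0↦1, 1↦3, 2↦1, 3↦3, 4↦2]  zeros at y ∈ ∅
Collecting zeros: affine points = {(0, 2), (0, 3), (0, 4)}.
Total count |C(F_5)_aff| = 3.


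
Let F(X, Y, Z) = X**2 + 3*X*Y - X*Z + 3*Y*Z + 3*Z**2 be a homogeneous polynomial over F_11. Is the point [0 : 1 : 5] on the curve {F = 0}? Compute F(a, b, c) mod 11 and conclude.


F(0,1,5) ≡ 2 (mod 11); P is NOT on the curve.

Evaluate F(0, 1, 5) term-by-term (mod 11).
  X**2 ↦ 1·0·1·1 = 0
  3*X*Y ↦ 3·0·1·1 = 0
  -X*Z ↦ -1·0·1·5 = 0
  3*Y*Z ↦ 3·1·1·5 = 15
  3*Z**2 ↦ 3·1·1·25 = 75
Sum: F(0, 1, 5) = (0) + (0) + (0) + (15) + (75) = 90.
Reducing mod 11: 90 ≡ 2 (mod 11).
Since F(a, b, c) ≡ 2 ≠ 0 (mod 11), P does NOT lie on the curve.


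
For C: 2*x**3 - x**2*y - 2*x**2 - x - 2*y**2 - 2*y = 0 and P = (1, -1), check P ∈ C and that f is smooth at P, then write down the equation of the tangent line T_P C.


Tangent line at P: 3*x + y - 2 = 0.

Step 1: f(1, -1) = 0, so P lies on C.
Step 2: partial derivatives
  f_x(x, y) = 6*x**2 - 2*x*y - 4*x - 1, f_y(x, y) = -x**2 - 4*y - 2.
  f_x(P) = 3, f_y(P) = 1 (gradient nonzero, so P is smooth).
Step 3: tangent line at P: 3·(x − 1) + 1·(y − -1) = 0.
Expanding: 3*x + y - 2 = 0.


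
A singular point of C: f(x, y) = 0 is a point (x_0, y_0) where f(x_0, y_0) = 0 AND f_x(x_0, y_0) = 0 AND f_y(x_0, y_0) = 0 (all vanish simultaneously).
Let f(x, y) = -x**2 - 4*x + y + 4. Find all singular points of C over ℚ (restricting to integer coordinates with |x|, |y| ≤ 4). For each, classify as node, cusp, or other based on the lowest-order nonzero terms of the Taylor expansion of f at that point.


No singular points in the scanned grid; C is smooth there.

Compute partial derivatives:
  f_x = -2*x - 4.
  f_y = 1.
f_y = 1 is a nonzero constant, so f_y never vanishes: no point (x, y) can satisfy f = f_x = f_y = 0. In particular no (x, y) ∈ {−4, ..., 4}² is singular; the curve is smooth.


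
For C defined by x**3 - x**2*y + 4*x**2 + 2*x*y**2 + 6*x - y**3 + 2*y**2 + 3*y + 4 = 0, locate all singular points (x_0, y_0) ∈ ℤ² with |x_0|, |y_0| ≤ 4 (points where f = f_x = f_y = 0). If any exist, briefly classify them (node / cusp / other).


Singular points: {(-2, -1)}; classification: node.

Compute partial derivatives:
  f_x = 3*x**2 - 2*x*y + 8*x + 2*y**2 + 6.
  f_y = -x**2 + 4*x*y - 3*y**2 + 4*y + 3.
Scan x_0 ∈ {−4, ..., 4}. For each x_0, f_y(x_0, y) is a polynomial in y; find its integer roots y ∈ {−4, ..., 4}, then test f_x and f at those candidates.
  x = -4: f_y(-4, y) = -3*y**2 - 12*y - 13; no integer root y with |y| ≤ 4.
  x = -3: f_y(-3, y) = -3*y**2 - 8*y - 6; no integer root y with |y| ≤ 4.
  x = -2: f_y(-2, y) = -3*y**2 - 4*y - 1; vanishes at y ∈ {-1}. (-2, -1): f_x = 0, f = 0 — SINGULAR.
  x = -1: f_y(-1, y) = 2 - 3*y**2; no integer root y with |y| ≤ 4.
  x = 0: f_y(0, y) = -3*y**2 + 4*y + 3; no integer root y with |y| ≤ 4.
  x = 1: f_y(1, y) = -3*y**2 + 8*y + 2; no integer root y with |y| ≤ 4.
  x = 2: f_y(2, y) = -3*y**2 + 12*y - 1; no integer root y with |y| ≤ 4.
  x = 3: f_y(3, y) = -3*y**2 + 16*y - 6; no integer root y with |y| ≤ 4.
  x = 4: f_y(4, y) = -3*y**2 + 20*y - 13; no integer root y with |y| ≤ 4.
Only singular point on the grid: (-2, -1).
Classify: substitute x = -2 + u, y = -1 + v and expand: f = u**3 - u**2*v - u**2 + 2*u*v**2 - v**3 + v**2.
No constant or linear terms (consistent with a singular point). Quadratic part: -u**2 + v**2. Cubic part: u**3 - u**2*v + 2*u*v**2 - v**3.
The quadratic part v**2 - u**2 = (v − u)(v + u) splits into two distinct linear factors, so there are two distinct tangent lines y − -1 = ±(x − -2) — this is a node (ordinary double point).
Classification: node.


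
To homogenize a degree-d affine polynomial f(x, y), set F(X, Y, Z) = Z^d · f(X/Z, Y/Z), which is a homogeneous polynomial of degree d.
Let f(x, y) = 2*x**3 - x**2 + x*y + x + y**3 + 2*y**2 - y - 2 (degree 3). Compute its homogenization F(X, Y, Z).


F(X, Y, Z) = 2*X**3 - X**2*Z + X*Y*Z + X*Z**2 + Y**3 + 2*Y**2*Z - Y*Z**2 - 2*Z**3

deg(f) = 3.
Substitute x = X/Z, y = Y/Z into f, then multiply by Z^3.
  monomial 2·x^3·y^0 ↦ 2·X^3·Y^0·Z^0.
  monomial -1·x^2·y^0 ↦ -1·X^2·Y^0·Z^1.
  monomial 1·x^1·y^1 ↦ 1·X^1·Y^1·Z^1.
  monomial 1·x^1·y^0 ↦ 1·X^1·Y^0·Z^2.
  monomial 1·x^0·y^3 ↦ 1·X^0·Y^3·Z^0.
  monomial 2·x^0·y^2 ↦ 2·X^0·Y^2·Z^1.
  monomial -1·x^0·y^1 ↦ -1·X^0·Y^1·Z^2.
  monomial -2·x^0·y^0 ↦ -2·X^0·Y^0·Z^3.
Collecting: F(X, Y, Z) = 2*X**3 - X**2*Z + X*Y*Z + X*Z**2 + Y**3 + 2*Y**2*Z - Y*Z**2 - 2*Z**3.


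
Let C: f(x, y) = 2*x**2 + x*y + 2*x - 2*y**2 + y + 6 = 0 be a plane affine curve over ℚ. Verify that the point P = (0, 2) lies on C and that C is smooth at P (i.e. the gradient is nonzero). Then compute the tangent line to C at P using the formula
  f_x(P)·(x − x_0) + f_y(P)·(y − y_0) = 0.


Tangent line at P: 4*x - 7*y + 14 = 0.

Step 1: f(0, 2) = 0, so P lies on C.
Step 2: partial derivatives
  f_x(x, y) = 4*x + y + 2, f_y(x, y) = x - 4*y + 1.
  f_x(P) = 4, f_y(P) = -7 (gradient nonzero, so P is smooth).
Step 3: tangent line at P: 4·(x − 0) + -7·(y − 2) = 0.
Expanding: 4*x - 7*y + 14 = 0.


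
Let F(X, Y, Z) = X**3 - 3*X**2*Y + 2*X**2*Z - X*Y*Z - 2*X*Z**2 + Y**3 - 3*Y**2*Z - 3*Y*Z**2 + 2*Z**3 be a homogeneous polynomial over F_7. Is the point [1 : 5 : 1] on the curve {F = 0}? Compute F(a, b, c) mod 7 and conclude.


F(1,5,1) ≡ 4 (mod 7); P is NOT on the curve.

Evaluate F(1, 5, 1) term-by-term (mod 7).
  X**3 ↦ 1·1·1·1 = 1
  -3*X**2*Y ↦ -3·1·5·1 = -15
  2*X**2*Z ↦ 2·1·1·1 = 2
  -X*Y*Z ↦ -1·1·5·1 = -5
  -2*X*Z**2 ↦ -2·1·1·1 = -2
  Y**3 ↦ 1·1·125·1 = 125
  -3*Y**2*Z ↦ -3·1·25·1 = -75
  -3*Y*Z**2 ↦ -3·1·5·1 = -15
  2*Z**3 ↦ 2·1·1·1 = 2
Sum: F(1, 5, 1) = (1) + (-15) + (2) + (-5) + (-2) + (125) + (-75) + (-15) + (2) = 18.
Reducing mod 7: 18 ≡ 4 (mod 7).
Since F(a, b, c) ≡ 4 ≠ 0 (mod 7), P does NOT lie on the curve.


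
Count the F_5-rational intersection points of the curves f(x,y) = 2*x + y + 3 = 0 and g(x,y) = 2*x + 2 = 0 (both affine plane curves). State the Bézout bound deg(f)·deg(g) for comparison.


Common zeros: {(4, 4)}; count = 1; Bézout bound = 1.

deg(f) = 1, deg(g) = 1, so Bézout bound = 1.
Scan x ∈ F_5. For each x, list the y ∈ F_5 with f(x, y) ≡ 0 and those with g(x, y) ≡ 0 (mod 5); the common zeros in that column are the intersection.
  x = 0: f ≡ 0 at y ∈ {2}; g ≡ 0 at y ∈ ∅; common: ∅.
  x = 1: f ≡ 0 at y ∈ {0}; g ≡ 0 at y ∈ ∅; common: ∅.
  x = 2: f ≡ 0 at y ∈ {3}; g ≡ 0 at y ∈ ∅; common: ∅.
  x = 3: f ≡ 0 at y ∈ {1}; g ≡ 0 at y ∈ ∅; common: ∅.
  x = 4: f ≡ 0 at y ∈ {4}; g ≡ 0 at y ∈ {0, 1, 2, 3, 4}; common: {4}.
Collecting: common zeros = {(4, 4)}, so the count is 1.
Comparison with the Bézout bound: 1 ≤ 1 = deg(f)·deg(g), as expected for curves with no common component (the bound is attained).


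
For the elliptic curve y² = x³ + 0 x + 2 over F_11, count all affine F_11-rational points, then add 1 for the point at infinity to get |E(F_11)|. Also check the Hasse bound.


Affine points = {(1, 5), (1, 6), (4, 0), (6, 3), (6, 8), (7, 2), (7, 9), (9, 4), (9, 7), (10, 1), (10, 10)}; affine count = 11; |E(F_11)| = 12.

Discriminant check: Δ ∝ 4a³ + 27b² = 4·0³ + 27·2² = 4·0 + 27·4 ≡ 9 (mod 11). Nonzero ⇒ E is nonsingular.
For each x ∈ F_11, compute rhs = x³ + 0·x + 2 mod 11, then count y ∈ F_11 with y² ≡ rhs.
  x = 0: rhs = 2, matching y values: none (0 points).
  x = 1: rhs = 3, matching y values: 5, 6 (2 points).
  x = 2: rhs = 10, matching y values: none (0 points).
  x = 3: rhs = 7, matching y values: none (0 points).
  x = 4: rhs = 0, matching y values: 0 (1 points).
  x = 5: rhs = 6, matching y values: none (0 points).
  x = 6: rhs = 9, matching y values: 3, 8 (2 points).
  x = 7: rhs = 4, matching y values: 2, 9 (2 points).
  x = 8: rhs = 8, matching y values: none (0 points).
  x = 9: rhs = 5, matching y values: 4, 7 (2 points).
  x = 10: rhs = 1, matching y values: 1, 10 (2 points).
Total affine count: 11.
Full point count |E(F_11)| = 11 + 1 = 12.
Hasse bound: |12 − (11+1)| = |0| = 0 ≤ 2√11 ≈ 6.6332 ✓.


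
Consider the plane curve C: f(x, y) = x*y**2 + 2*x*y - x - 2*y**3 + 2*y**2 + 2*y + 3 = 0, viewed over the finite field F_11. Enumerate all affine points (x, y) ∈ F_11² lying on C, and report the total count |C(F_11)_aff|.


Affine F_11-points: {(0, 5), (1, 9), (3, 0), (3, 1), (3, 7), (4, 8), (5, 6), (8, 2), (8, 4), (8, 10), (9, 3)}; count = 11.

For each of the 121 pairs (x, y) ∈ F_11², evaluate f(x, y) mod 11. Record the zeros.
  x = 0: [0↦3, 1↦5, 2↦10, 3↦6, 4↦3, 5↦0, 6↦7, 7↦1, 8↦3, 9↦1, 10↦5]  zeros at y ∈ {5}
  x = 1: [0↦2, 1↦7, 2↦6, 3↦9, 4↦4, 5↦1, 6↦10, 7↦8, 8↦5, 9↦0, 10↦3]  zeros at y ∈ {9}
  x = 2: [0↦1, 1↦9, 2↦2, 3↦1, 4↦5, 5↦2, 6↦2, 7↦4, 8↦7, 9↦10, 10↦1]  zeros at y ∈ ∅
  x = 3: [0↦0, 1↦0, 2↦9, 3↦4, 4↦6, 5↦3, 6↦5, 7↦0, 8↦9, 9↦9, 10↦10]  zeros at y ∈ {0, 1, 7}
  x = 4: [0↦10, 1↦2, 2↦5, 3↦7, 4↦7, 5↦4, 6↦8, 7↦7, 8↦0, 9↦8, 10↦8]  zeros at y ∈ {8}
  x = 5: [0↦9, 1↦4, 2↦1, 3↦10, 4↦8, 5↦5, 6↦0, 7↦3, 8↦2, 9↦7, 10↦6]  zeros at y ∈ {6}
  x = 6: [0↦8, 1↦6, 2↦8, 3↦2, 4↦9, 5↦6, 6↦3, 7↦10, 8↦4, 9↦6, 10↦4]  zeros at y ∈ ∅
  x = 7: [0↦7, 1↦8, 2↦4, 3↦5, 4↦10, 5↦7, 6↦6, 7↦6, 8↦6, 9↦5, 10↦2]  zeros at y ∈ ∅
  x = 8: [0↦6, 1↦10, 2↦0, 3↦8, 4↦0, 5↦8, 6↦9, 7↦2, 8↦8, 9↦4, 10↦0]  zeros at y ∈ {2, 4, 10}
  x = 9: [0↦5, 1↦1, 2↦7, 3↦0, 4↦1, 5↦9, 6↦1, 7↦9, 8↦10, 9↦3, 10↦9]  zeros at y ∈ {3}
  x = 10: [0↦4, 1↦3, 2↦3, 3↦3, 4↦2, 5↦10, 6↦4, 7↦5, 8↦1, 9↦2, 10↦7]  zeros at y ∈ ∅
Collecting zeros: affine points = {(0, 5), (1, 9), (3, 0), (3, 1), (3, 7), (4, 8), (5, 6), (8, 2), (8, 4), (8, 10), (9, 3)}.
Total count |C(F_11)_aff| = 11.


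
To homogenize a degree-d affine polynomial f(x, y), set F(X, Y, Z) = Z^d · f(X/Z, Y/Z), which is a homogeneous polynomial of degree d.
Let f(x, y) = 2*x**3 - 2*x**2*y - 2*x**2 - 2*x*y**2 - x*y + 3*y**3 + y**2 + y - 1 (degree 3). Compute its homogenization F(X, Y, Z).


F(X, Y, Z) = 2*X**3 - 2*X**2*Y - 2*X**2*Z - 2*X*Y**2 - X*Y*Z + 3*Y**3 + Y**2*Z + Y*Z**2 - Z**3

deg(f) = 3.
Substitute x = X/Z, y = Y/Z into f, then multiply by Z^3.
  monomial 2·x^3·y^0 ↦ 2·X^3·Y^0·Z^0.
  monomial -2·x^2·y^1 ↦ -2·X^2·Y^1·Z^0.
  monomial -2·x^2·y^0 ↦ -2·X^2·Y^0·Z^1.
  monomial -2·x^1·y^2 ↦ -2·X^1·Y^2·Z^0.
  monomial -1·x^1·y^1 ↦ -1·X^1·Y^1·Z^1.
  monomial 3·x^0·y^3 ↦ 3·X^0·Y^3·Z^0.
  monomial 1·x^0·y^2 ↦ 1·X^0·Y^2·Z^1.
  monomial 1·x^0·y^1 ↦ 1·X^0·Y^1·Z^2.
  monomial -1·x^0·y^0 ↦ -1·X^0·Y^0·Z^3.
Collecting: F(X, Y, Z) = 2*X**3 - 2*X**2*Y - 2*X**2*Z - 2*X*Y**2 - X*Y*Z + 3*Y**3 + Y**2*Z + Y*Z**2 - Z**3.


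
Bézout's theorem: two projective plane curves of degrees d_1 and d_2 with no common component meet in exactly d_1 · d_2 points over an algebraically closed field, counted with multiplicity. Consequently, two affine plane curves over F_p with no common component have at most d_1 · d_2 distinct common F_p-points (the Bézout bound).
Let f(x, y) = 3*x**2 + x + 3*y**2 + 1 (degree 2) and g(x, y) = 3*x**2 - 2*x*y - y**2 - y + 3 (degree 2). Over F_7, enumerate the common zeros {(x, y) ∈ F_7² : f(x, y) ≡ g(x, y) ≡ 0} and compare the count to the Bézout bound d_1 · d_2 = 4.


Common zeros: {(2, 4)}; count = 1; Bézout bound = 4.

deg(f) = 2, deg(g) = 2, so Bézout bound = 4.
Scan x ∈ F_7. For each x, list the y ∈ F_7 with f(x, y) ≡ 0 and those with g(x, y) ≡ 0 (mod 7); the common zeros in that column are the intersection.
  x = 0: f ≡ 0 at y ∈ {3, 4}; g ≡ 0 at y ∈ ∅; common: ∅.
  x = 1: f ≡ 0 at y ∈ ∅; g ≡ 0 at y ∈ ∅; common: ∅.
  x = 2: f ≡ 0 at y ∈ {3, 4}; g ≡ 0 at y ∈ {4, 5}; common: {4}.
  x = 3: f ≡ 0 at y ∈ ∅; g ≡ 0 at y ∈ {3, 4}; common: ∅.
  x = 4: f ≡ 0 at y ∈ {1, 6}; g ≡ 0 at y ∈ ∅; common: ∅.
  x = 5: f ≡ 0 at y ∈ {1, 6}; g ≡ 0 at y ∈ ∅; common: ∅.
  x = 6: f ≡ 0 at y ∈ ∅; g ≡ 0 at y ∈ {3, 5}; common: ∅.
Collecting: common zeros = {(2, 4)}, so the count is 1.
Comparison with the Bézout bound: 1 ≤ 4 = deg(f)·deg(g), as expected for curves with no common component (the affine F_7-count falls short of the bound because intersections may lie at infinity, over extension fields, or carry multiplicity).


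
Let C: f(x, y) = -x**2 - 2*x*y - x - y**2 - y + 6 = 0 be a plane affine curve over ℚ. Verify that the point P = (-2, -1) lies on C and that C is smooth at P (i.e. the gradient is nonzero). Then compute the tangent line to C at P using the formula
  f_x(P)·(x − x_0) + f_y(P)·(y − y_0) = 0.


Tangent line at P: 5*x + 5*y + 15 = 0.

Step 1: f(-2, -1) = 0, so P lies on C.
Step 2: partial derivatives
  f_x(x, y) = -2*x - 2*y - 1, f_y(x, y) = -2*x - 2*y - 1.
  f_x(P) = 5, f_y(P) = 5 (gradient nonzero, so P is smooth).
Step 3: tangent line at P: 5·(x − -2) + 5·(y − -1) = 0.
Expanding: 5*x + 5*y + 15 = 0.


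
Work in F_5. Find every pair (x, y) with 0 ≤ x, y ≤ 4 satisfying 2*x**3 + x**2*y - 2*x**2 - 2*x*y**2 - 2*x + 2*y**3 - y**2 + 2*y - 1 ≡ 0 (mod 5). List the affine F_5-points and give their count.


Affine F_5-points: {(0, 2), (0, 3), (2, 3), (2, 4), (3, 1)}; count = 5.

For each of the 25 pairs (x, y) ∈ F_5², evaluate f(x, y) mod 5. Record the zeros.
  x = 0: [0↦4, 1↦2, 2↦0, 3↦0, 4↦4]  zeros at y ∈ {2, 3}
  x = 1: [0↦2, 1↦4, 2↦2, 3↦3, 4↦4]  zeros at y ∈ ∅
  x = 2: [0↦3, 1↦1, 2↦1, 3↦0, 4↦0]  zeros at y ∈ {3, 4}
  x = 3: [0↦4, 1↦0, 2↦4, 3↦3, 4↦4]  zeros at y ∈ {1}
  x = 4: [0↦2, 1↦3, 2↦3, 3↦4, 4↦3]  zeros at y ∈ ∅
Collecting zeros: affine points = {(0, 2), (0, 3), (2, 3), (2, 4), (3, 1)}.
Total count |C(F_5)_aff| = 5.


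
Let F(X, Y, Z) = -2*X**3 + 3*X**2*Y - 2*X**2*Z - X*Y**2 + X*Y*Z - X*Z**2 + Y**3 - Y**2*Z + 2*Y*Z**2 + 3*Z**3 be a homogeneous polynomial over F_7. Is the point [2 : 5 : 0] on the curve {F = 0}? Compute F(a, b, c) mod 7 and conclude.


F(2,5,0) ≡ 0 (mod 7); P is on the curve.

Evaluate F(2, 5, 0) term-by-term (mod 7).
  -2*X**3 ↦ -2·8·1·1 = -16
  3*X**2*Y ↦ 3·4·5·1 = 60
  -2*X**2*Z ↦ -2·4·1·0 = 0
  -X*Y**2 ↦ -1·2·25·1 = -50
  X*Y*Z ↦ 1·2·5·0 = 0
  -X*Z**2 ↦ -1·2·1·0 = 0
  Y**3 ↦ 1·1·125·1 = 125
  -Y**2*Z ↦ -1·1·25·0 = 0
  2*Y*Z**2 ↦ 2·1·5·0 = 0
  3*Z**3 ↦ 3·1·1·0 = 0
Sum: F(2, 5, 0) = (-16) + (60) + (0) + (-50) + (0) + (0) + (125) + (0) + (0) + (0) = 119.
Reducing mod 7: 119 ≡ 0 (mod 7).
Since F(a, b, c) ≡ 0 (mod 7), P lies on the curve.


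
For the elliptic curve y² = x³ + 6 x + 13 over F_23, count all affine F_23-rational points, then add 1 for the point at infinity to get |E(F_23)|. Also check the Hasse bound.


Affine points = {(0, 6), (0, 17), (3, 9), (3, 14), (4, 3), (4, 20), (6, 9), (6, 14), (14, 9), (14, 14), (21, 4), (21, 19), (22, 11), (22, 12)}; affine count = 14; |E(F_23)| = 15.

Discriminant check: Δ ∝ 4a³ + 27b² = 4·6³ + 27·13² = 4·216 + 27·169 ≡ 22 (mod 23). Nonzero ⇒ E is nonsingular.
For each x ∈ F_23, compute rhs = x³ + 6·x + 13 mod 23, then count y ∈ F_23 with y² ≡ rhs.
  x = 0: rhs = 13, matching y values: 6, 17 (2 points).
  x = 1: rhs = 20, matching y values: none (0 points).
  x = 2: rhs = 10, matching y values: none (0 points).
  x = 3: rhs = 12, matching y values: 9, 14 (2 points).
  x = 4: rhs = 9, matching y values: 3, 20 (2 points).
  x = 5: rhs = 7, matching y values: none (0 points).
  x = 6: rhs = 12, matching y values: 9, 14 (2 points).
  x = 7: rhs = 7, matching y values: none (0 points).
  x = 8: rhs = 21, matching y values: none (0 points).
  x = 9: rhs = 14, matching y values: none (0 points).
  x = 10: rhs = 15, matching y values: none (0 points).
  x = 11: rhs = 7, matching y values: none (0 points).
  x = 12: rhs = 19, matching y values: none (0 points).
  x = 13: rhs = 11, matching y values: none (0 points).
  x = 14: rhs = 12, matching y values: 9, 14 (2 points).
  x = 15: rhs = 5, matching y values: none (0 points).
  x = 16: rhs = 19, matching y values: none (0 points).
  x = 17: rhs = 14, matching y values: none (0 points).
  x = 18: rhs = 19, matching y values: none (0 points).
  x = 19: rhs = 17, matching y values: none (0 points).
  x = 20: rhs = 14, matching y values: none (0 points).
  x = 21: rhs = 16, matching y values: 4, 19 (2 points).
  x = 22: rhs = 6, matching y values: 11, 12 (2 points).
Total affine count: 14.
Full point count |E(F_23)| = 14 + 1 = 15.
Hasse bound: |15 − (23+1)| = |-9| = 9 ≤ 2√23 ≈ 9.5917 ✓.


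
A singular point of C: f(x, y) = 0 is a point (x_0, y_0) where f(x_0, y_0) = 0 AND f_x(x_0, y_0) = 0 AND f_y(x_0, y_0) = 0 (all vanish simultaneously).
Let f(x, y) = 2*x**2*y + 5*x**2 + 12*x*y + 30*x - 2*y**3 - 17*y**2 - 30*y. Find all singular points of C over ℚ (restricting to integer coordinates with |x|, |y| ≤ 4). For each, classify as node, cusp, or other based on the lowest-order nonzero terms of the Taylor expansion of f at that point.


Singular points: {(-3, -3)}; classification: node.

Compute partial derivatives:
  f_x = 4*x*y + 10*x + 12*y + 30.
  f_y = 2*x**2 + 12*x - 6*y**2 - 34*y - 30.
Scan x_0 ∈ {−4, ..., 4}. For each x_0, f_y(x_0, y) is a polynomial in y; find its integer roots y ∈ {−4, ..., 4}, then test f_x and f at those candidates.
  x = -4: f_y(-4, y) = -6*y**2 - 34*y - 46; no integer root y with |y| ≤ 4.
  x = -3: f_y(-3, y) = -6*y**2 - 34*y - 48; vanishes at y ∈ {-3}. (-3, -3): f_x = 0, f = 0 — SINGULAR.
  x = -2: f_y(-2, y) = -6*y**2 - 34*y - 46; no integer root y with |y| ≤ 4.
  x = -1: f_y(-1, y) = -6*y**2 - 34*y - 40; vanishes at y ∈ {-4}. (-1, -4): f_x = -12 ≠ 0.
  x = 0: f_y(0, y) = -6*y**2 - 34*y - 30; no integer root y with |y| ≤ 4.
  x = 1: f_y(1, y) = -6*y**2 - 34*y - 16; no integer root y with |y| ≤ 4.
  x = 2: f_y(2, y) = -6*y**2 - 34*y + 2; no integer root y with |y| ≤ 4.
  x = 3: f_y(3, y) = -6*y**2 - 34*y + 24; no integer root y with |y| ≤ 4.
  x = 4: f_y(4, y) = -6*y**2 - 34*y + 50; no integer root y with |y| ≤ 4.
Only singular point on the grid: (-3, -3).
Classify: substitute x = -3 + u, y = -3 + v and expand: f = 2*u**2*v - u**2 - 2*v**3 + v**2.
No constant or linear terms (consistent with a singular point). Quadratic part: -u**2 + v**2. Cubic part: 2*u**2*v - 2*v**3.
The quadratic part v**2 - u**2 = (v − u)(v + u) splits into two distinct linear factors, so there are two distinct tangent lines y − -3 = ±(x − -3) — this is a node (ordinary double point).
Classification: node.
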